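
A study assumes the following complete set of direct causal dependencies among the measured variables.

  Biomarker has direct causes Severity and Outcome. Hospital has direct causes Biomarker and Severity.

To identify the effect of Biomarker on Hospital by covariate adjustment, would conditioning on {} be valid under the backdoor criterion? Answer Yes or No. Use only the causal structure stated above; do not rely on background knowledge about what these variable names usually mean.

No

Backdoor paths from Biomarker to Hospital (paths whose first edge points into Biomarker):
  P1: Biomarker <- Severity -> Hospital
Condition 1 (no descendant of Biomarker in the set): holds — descendants of Biomarker are {Hospital}; none are in {}.
Condition 2 (every backdoor path blocked by {}):
  P1: open — no interior node is in the conditioning set.
{} does not satisfy the backdoor criterion.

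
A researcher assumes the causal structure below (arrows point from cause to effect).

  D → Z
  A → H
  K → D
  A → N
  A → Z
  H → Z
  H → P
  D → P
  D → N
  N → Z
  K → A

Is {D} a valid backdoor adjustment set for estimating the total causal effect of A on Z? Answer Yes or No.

Backdoor paths from A to Z (paths whose first edge points into A):
  P1: A <- K -> D -> N -> Z
  P2: A <- K -> D -> P <- H -> Z
  P3: A <- K -> D -> Z
Condition 1 (no descendant of A in the set): holds — descendants of A are {H, N, P, Z}; none are in {D}.
Condition 2 (every backdoor path blocked by {D}):
  P1: blocked at chain node D ∈ conditioning set.
  P2: blocked at chain node D ∈ conditioning set.
  P3: blocked at chain node D ∈ conditioning set.
{D} satisfies the backdoor criterion.

Yes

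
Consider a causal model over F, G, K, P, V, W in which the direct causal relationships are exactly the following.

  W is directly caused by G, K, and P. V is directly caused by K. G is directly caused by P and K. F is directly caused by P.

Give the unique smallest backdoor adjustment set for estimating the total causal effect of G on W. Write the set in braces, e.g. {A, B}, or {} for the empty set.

{K, P}

Variables eligible for adjustment (non-descendants of G, excluding G and W): {F, K, P, V}.
Backdoor paths from G to W:
  P1: G <- P -> W
  P2: G <- K -> W
The empty set is not sufficient: P1 (G <- P -> W) has no collider blocking it and no conditioned non-collider, so it is open.
Try {K, P}:
  P1: blocked at fork node P ∈ conditioning set.
  P2: blocked at fork node K ∈ conditioning set.
{K, P} contains no descendant of G and blocks every backdoor path.
Every element of {K, P} is needed (dropping K leaves P2 open; dropping P leaves P1 open), so no proper subset is valid.
Among all size-2 subsets of the eligible variables, only {K, P} blocks every backdoor path, so it is the unique smallest valid adjustment set.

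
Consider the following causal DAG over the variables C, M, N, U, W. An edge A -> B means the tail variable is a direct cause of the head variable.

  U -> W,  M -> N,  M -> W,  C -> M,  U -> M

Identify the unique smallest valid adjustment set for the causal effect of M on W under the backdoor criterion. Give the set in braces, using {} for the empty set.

Variables eligible for adjustment (non-descendants of M, excluding M and W): {C, U}.
Backdoor paths from M to W:
  P1: M <- U -> W
The empty set is not sufficient: P1 (M <- U -> W) has no collider blocking it and no conditioned non-collider, so it is open.
Try {U}:
  P1: blocked at fork node U ∈ conditioning set.
{U} contains no descendant of M and blocks every backdoor path.
No other singleton works — e.g. {C} leaves P1 open — so {U} is the unique smallest valid adjustment set.

{U}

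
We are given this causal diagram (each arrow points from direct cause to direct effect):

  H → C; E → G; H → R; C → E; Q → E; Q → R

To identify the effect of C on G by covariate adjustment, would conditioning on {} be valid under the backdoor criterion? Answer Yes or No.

Yes

Backdoor paths from C to G (paths whose first edge points into C):
  P1: C <- H -> R <- Q -> E -> G
Condition 1 (no descendant of C in the set): holds — descendants of C are {E, G}; none are in {}.
Condition 2 (every backdoor path blocked by {}):
  P1: blocked at collider R (neither it nor any descendant is in the conditioning set).
{} satisfies the backdoor criterion.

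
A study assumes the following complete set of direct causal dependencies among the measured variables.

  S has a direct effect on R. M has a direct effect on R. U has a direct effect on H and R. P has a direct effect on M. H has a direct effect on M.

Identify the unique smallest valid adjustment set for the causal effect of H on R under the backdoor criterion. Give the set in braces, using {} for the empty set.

{U}

Variables eligible for adjustment (non-descendants of H, excluding H and R): {P, S, U}.
Backdoor paths from H to R:
  P1: H <- U -> R
The empty set is not sufficient: P1 (H <- U -> R) has no collider blocking it and no conditioned non-collider, so it is open.
Try {U}:
  P1: blocked at fork node U ∈ conditioning set.
{U} contains no descendant of H and blocks every backdoor path.
No other singleton works — e.g. {S} leaves P1 open — so {U} is the unique smallest valid adjustment set.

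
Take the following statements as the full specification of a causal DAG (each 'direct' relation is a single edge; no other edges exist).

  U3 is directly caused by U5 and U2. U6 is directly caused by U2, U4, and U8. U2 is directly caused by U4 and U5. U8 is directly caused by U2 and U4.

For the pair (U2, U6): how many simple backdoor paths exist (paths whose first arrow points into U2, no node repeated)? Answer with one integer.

A backdoor path from U2 to U6 is any simple undirected path whose first edge points into U2 (i.e. leaves U2 via a parent).
Parents of U2: {U4, U5}.
Enumerating:
  P1: U2 <- U4 -> U8 -> U6
  P2: U2 <- U4 -> U6
That exhausts the simple backdoor paths. Count: 2.

2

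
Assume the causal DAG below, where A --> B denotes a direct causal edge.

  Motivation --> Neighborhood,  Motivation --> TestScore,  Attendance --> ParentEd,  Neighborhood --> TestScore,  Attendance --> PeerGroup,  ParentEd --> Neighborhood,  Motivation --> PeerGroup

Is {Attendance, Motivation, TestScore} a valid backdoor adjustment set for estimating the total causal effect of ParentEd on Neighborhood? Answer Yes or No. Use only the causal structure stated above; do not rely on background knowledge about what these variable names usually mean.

Backdoor paths from ParentEd to Neighborhood (paths whose first edge points into ParentEd):
  P1: ParentEd <- Attendance -> PeerGroup <- Motivation -> Neighborhood
  P2: ParentEd <- Attendance -> PeerGroup <- Motivation -> TestScore <- Neighborhood
Condition 1 (no descendant of ParentEd in the set): FAILS — TestScore is a descendant of ParentEd.
Condition 2 (every backdoor path blocked by {Attendance, Motivation, TestScore}):
  P1: blocked at fork node Attendance ∈ conditioning set.
  P2: blocked at fork node Attendance ∈ conditioning set.
{Attendance, Motivation, TestScore} does not satisfy the backdoor criterion.

No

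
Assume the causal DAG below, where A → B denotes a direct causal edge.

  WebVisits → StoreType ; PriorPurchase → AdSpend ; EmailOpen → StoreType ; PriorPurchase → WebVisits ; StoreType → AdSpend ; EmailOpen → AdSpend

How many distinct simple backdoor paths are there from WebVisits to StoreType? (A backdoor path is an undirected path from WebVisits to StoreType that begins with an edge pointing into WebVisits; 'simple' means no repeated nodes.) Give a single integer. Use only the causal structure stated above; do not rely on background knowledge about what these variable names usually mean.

A backdoor path from WebVisits to StoreType is any simple undirected path whose first edge points into WebVisits (i.e. leaves WebVisits via a parent).
Parents of WebVisits: {PriorPurchase}.
Enumerating:
  P1: WebVisits <- PriorPurchase -> AdSpend <- EmailOpen -> StoreType
  P2: WebVisits <- PriorPurchase -> AdSpend <- StoreType
That exhausts the simple backdoor paths. Count: 2.

2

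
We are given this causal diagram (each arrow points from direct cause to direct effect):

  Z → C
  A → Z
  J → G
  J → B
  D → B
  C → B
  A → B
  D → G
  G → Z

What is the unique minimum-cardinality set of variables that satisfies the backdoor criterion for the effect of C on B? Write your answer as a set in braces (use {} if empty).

{Z}

Variables eligible for adjustment (non-descendants of C, excluding C and B): {A, D, G, J, Z}.
Backdoor paths from C to B:
  P1: C <- Z <- A -> B
  P2: C <- Z <- G <- D -> B
  P3: C <- Z <- G <- J -> B
The empty set is not sufficient: P1 (C <- Z <- A -> B) has no collider blocking it and no conditioned non-collider, so it is open.
Try {Z}:
  P1: blocked at chain node Z ∈ conditioning set.
  P2: blocked at chain node Z ∈ conditioning set.
  P3: blocked at chain node Z ∈ conditioning set.
{Z} contains no descendant of C and blocks every backdoor path.
No other singleton works — e.g. {D} leaves P1 open — so {Z} is the unique smallest valid adjustment set.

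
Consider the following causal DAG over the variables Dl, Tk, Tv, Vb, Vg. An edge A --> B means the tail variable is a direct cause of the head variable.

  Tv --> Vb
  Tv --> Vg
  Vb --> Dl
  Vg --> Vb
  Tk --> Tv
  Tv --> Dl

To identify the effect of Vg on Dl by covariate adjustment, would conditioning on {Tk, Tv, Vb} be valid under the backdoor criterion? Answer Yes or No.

Backdoor paths from Vg to Dl (paths whose first edge points into Vg):
  P1: Vg <- Tv -> Vb -> Dl
  P2: Vg <- Tv -> Dl
Condition 1 (no descendant of Vg in the set): FAILS — Vb is a descendant of Vg.
Condition 2 (every backdoor path blocked by {Tk, Tv, Vb}):
  P1: blocked at fork node Tv ∈ conditioning set.
  P2: blocked at fork node Tv ∈ conditioning set.
{Tk, Tv, Vb} does not satisfy the backdoor criterion.

No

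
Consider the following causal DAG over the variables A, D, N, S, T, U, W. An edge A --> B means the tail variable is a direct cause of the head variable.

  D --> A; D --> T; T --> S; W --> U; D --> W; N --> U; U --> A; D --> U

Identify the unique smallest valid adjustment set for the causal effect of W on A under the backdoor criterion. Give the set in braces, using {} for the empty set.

Variables eligible for adjustment (non-descendants of W, excluding W and A): {D, N, S, T}.
Backdoor paths from W to A:
  P1: W <- D -> U -> A
  P2: W <- D -> A
The empty set is not sufficient: P1 (W <- D -> U -> A) has no collider blocking it and no conditioned non-collider, so it is open.
Try {D}:
  P1: blocked at fork node D ∈ conditioning set.
  P2: blocked at fork node D ∈ conditioning set.
{D} contains no descendant of W and blocks every backdoor path.
No other singleton works — e.g. {T} leaves P1 open — so {D} is the unique smallest valid adjustment set.

{D}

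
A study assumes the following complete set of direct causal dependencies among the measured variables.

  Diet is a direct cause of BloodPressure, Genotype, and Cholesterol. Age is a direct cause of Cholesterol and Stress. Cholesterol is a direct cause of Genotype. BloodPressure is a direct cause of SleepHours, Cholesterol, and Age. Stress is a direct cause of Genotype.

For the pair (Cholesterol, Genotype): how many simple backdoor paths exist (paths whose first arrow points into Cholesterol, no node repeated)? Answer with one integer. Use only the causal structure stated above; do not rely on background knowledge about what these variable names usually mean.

A backdoor path from Cholesterol to Genotype is any simple undirected path whose first edge points into Cholesterol (i.e. leaves Cholesterol via a parent).
Parents of Cholesterol: {Age, BloodPressure, Diet}.
Enumerating:
  P1: Cholesterol <- Diet -> BloodPressure -> Age -> Stress -> Genotype
  P2: Cholesterol <- Diet -> Genotype
  P3: Cholesterol <- BloodPressure <- Diet -> Genotype
  P4: Cholesterol <- BloodPressure -> Age -> Stress -> Genotype
  P5: Cholesterol <- Age <- BloodPressure <- Diet -> Genotype
  P6: Cholesterol <- Age -> Stress -> Genotype
That exhausts the simple backdoor paths. Count: 6.

6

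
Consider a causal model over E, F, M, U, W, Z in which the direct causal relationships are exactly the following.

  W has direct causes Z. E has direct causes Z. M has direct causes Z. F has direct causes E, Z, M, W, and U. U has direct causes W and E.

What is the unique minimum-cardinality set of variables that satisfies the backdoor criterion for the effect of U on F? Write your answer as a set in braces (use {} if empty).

{E, W}

Variables eligible for adjustment (non-descendants of U, excluding U and F): {E, M, W, Z}.
Backdoor paths from U to F:
  P1: U <- W <- Z -> M -> F
  P2: U <- W <- Z -> E -> F
  P3: U <- W <- Z -> F
  P4: U <- W -> F
  P5: U <- E <- Z -> M -> F
  P6: U <- E <- Z -> W -> F
  P7: U <- E <- Z -> F
  P8: U <- E -> F
The empty set is not sufficient: P1 (U <- W <- Z -> M -> F) has no collider blocking it and no conditioned non-collider, so it is open.
Try {E, W}:
  P1: blocked at chain node W ∈ conditioning set.
  P2: blocked at chain node W ∈ conditioning set.
  P3: blocked at chain node W ∈ conditioning set.
  P4: blocked at fork node W ∈ conditioning set.
  P5: blocked at chain node E ∈ conditioning set.
  P6: blocked at chain node E ∈ conditioning set.
  P7: blocked at chain node E ∈ conditioning set.
  P8: blocked at fork node E ∈ conditioning set.
{E, W} contains no descendant of U and blocks every backdoor path.
Every element of {E, W} is needed (dropping E leaves P5 open; dropping W leaves P1 open), so no proper subset is valid.
Among all size-2 subsets of the eligible variables, only {E, W} blocks every backdoor path, so it is the unique smallest valid adjustment set.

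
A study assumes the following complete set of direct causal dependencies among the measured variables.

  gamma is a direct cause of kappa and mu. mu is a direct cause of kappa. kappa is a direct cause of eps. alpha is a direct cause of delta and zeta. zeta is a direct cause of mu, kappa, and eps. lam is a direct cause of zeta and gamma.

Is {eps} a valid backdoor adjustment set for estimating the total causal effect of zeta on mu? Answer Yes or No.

No

Backdoor paths from zeta to mu (paths whose first edge points into zeta):
  P1: zeta <- lam -> gamma -> mu
  P2: zeta <- lam -> gamma -> kappa <- mu
Condition 1 (no descendant of zeta in the set): FAILS — eps is a descendant of zeta.
Condition 2 (every backdoor path blocked by {eps}):
  P1: open — no interior node is in the conditioning set.
  P2: open — collider(s) kappa are conditioned on (or have a conditioned descendant) and no non-collider on the path is in the set.
{eps} does not satisfy the backdoor criterion.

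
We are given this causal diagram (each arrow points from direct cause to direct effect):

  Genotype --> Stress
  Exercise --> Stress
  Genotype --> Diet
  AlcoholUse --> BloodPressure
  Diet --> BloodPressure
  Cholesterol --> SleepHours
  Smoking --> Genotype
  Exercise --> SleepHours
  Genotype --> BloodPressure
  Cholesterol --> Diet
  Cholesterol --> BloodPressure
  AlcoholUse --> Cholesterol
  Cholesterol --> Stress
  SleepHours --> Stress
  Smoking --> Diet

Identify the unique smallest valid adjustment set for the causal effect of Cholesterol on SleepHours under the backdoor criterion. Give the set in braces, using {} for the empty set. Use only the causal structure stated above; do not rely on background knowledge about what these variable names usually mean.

{}

Variables eligible for adjustment (non-descendants of Cholesterol, excluding Cholesterol and SleepHours): {AlcoholUse, Exercise, Genotype, Smoking}.
Backdoor paths from Cholesterol to SleepHours:
  P1: Cholesterol <- AlcoholUse -> BloodPressure <- Genotype -> Stress <- Exercise -> SleepHours
  P2: Cholesterol <- AlcoholUse -> BloodPressure <- Genotype -> Stress <- SleepHours
  P3: Cholesterol <- AlcoholUse -> BloodPressure <- Diet <- Smoking -> Genotype -> Stress <- Exercise -> SleepHours
  P4: Cholesterol <- AlcoholUse -> BloodPressure <- Diet <- Smoking -> Genotype -> Stress <- SleepHours
  P5: Cholesterol <- AlcoholUse -> BloodPressure <- Diet <- Genotype -> Stress <- Exercise -> SleepHours
  P6: Cholesterol <- AlcoholUse -> BloodPressure <- Diet <- Genotype -> Stress <- SleepHours
Each backdoor path contains an unconditioned collider, so every path is already blocked with the empty conditioning set:
  P1: blocked at collider BloodPressure (neither it nor any descendant is in the conditioning set).
  P2: blocked at collider BloodPressure (neither it nor any descendant is in the conditioning set).
  P3: blocked at collider BloodPressure (neither it nor any descendant is in the conditioning set).
  P4: blocked at collider BloodPressure (neither it nor any descendant is in the conditioning set).
  P5: blocked at collider BloodPressure (neither it nor any descendant is in the conditioning set).
  P6: blocked at collider BloodPressure (neither it nor any descendant is in the conditioning set).
The empty set is therefore the unique smallest valid set.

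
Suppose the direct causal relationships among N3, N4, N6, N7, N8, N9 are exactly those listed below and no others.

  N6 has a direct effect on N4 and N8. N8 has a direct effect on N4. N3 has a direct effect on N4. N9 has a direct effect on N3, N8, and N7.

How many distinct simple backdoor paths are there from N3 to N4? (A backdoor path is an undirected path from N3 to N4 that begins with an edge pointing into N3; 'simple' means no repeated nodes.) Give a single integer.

A backdoor path from N3 to N4 is any simple undirected path whose first edge points into N3 (i.e. leaves N3 via a parent).
Parents of N3: {N9}.
Enumerating:
  P1: N3 <- N9 -> N8 <- N6 -> N4
  P2: N3 <- N9 -> N8 -> N4
That exhausts the simple backdoor paths. Count: 2.

2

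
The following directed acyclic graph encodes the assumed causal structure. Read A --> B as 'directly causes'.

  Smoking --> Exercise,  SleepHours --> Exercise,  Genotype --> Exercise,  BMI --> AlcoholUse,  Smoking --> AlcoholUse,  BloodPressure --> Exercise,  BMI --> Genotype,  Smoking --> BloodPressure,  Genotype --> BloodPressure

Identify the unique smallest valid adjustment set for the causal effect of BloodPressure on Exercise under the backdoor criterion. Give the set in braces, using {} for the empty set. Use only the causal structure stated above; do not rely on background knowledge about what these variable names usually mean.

{Genotype, Smoking}

Variables eligible for adjustment (non-descendants of BloodPressure, excluding BloodPressure and Exercise): {AlcoholUse, BMI, Genotype, SleepHours, Smoking}.
Backdoor paths from BloodPressure to Exercise:
  P1: BloodPressure <- Smoking -> AlcoholUse <- BMI -> Genotype -> Exercise
  P2: BloodPressure <- Smoking -> Exercise
  P3: BloodPressure <- Genotype <- BMI -> AlcoholUse <- Smoking -> Exercise
  P4: BloodPressure <- Genotype -> Exercise
The empty set is not sufficient: P2 (BloodPressure <- Smoking -> Exercise) has no collider blocking it and no conditioned non-collider, so it is open.
Try {Genotype, Smoking}:
  P1: blocked at fork node Smoking ∈ conditioning set.
  P2: blocked at fork node Smoking ∈ conditioning set.
  P3: blocked at chain node Genotype ∈ conditioning set.
  P4: blocked at fork node Genotype ∈ conditioning set.
{Genotype, Smoking} contains no descendant of BloodPressure and blocks every backdoor path.
Every element of {Genotype, Smoking} is needed (dropping Genotype leaves P4 open; dropping Smoking leaves P2 open), so no proper subset is valid.
Among all size-2 subsets of the eligible variables, only {Genotype, Smoking} blocks every backdoor path, so it is the unique smallest valid adjustment set.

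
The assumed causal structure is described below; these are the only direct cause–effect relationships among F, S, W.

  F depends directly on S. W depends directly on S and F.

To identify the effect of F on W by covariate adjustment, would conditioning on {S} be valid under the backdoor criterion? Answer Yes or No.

Yes

Backdoor paths from F to W (paths whose first edge points into F):
  P1: F <- S -> W
Condition 1 (no descendant of F in the set): holds — descendants of F are {W}; none are in {S}.
Condition 2 (every backdoor path blocked by {S}):
  P1: blocked at fork node S ∈ conditioning set.
{S} satisfies the backdoor criterion.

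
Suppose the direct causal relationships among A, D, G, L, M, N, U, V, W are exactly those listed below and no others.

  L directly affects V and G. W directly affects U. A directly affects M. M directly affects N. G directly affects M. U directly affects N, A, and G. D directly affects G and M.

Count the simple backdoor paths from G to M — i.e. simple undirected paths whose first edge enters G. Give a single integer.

3

A backdoor path from G to M is any simple undirected path whose first edge points into G (i.e. leaves G via a parent).
Parents of G: {D, L, U}.
Enumerating:
  P1: G <- U -> A -> M
  P2: G <- U -> N <- M
  P3: G <- D -> M
That exhausts the simple backdoor paths. Count: 3.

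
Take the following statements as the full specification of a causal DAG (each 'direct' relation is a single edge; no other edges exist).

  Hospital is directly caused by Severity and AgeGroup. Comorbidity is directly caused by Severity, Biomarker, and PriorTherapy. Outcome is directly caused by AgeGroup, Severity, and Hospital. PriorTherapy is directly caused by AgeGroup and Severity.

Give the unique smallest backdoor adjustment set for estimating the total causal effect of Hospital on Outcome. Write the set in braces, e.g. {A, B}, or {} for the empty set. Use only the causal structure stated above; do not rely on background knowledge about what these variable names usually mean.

Variables eligible for adjustment (non-descendants of Hospital, excluding Hospital and Outcome): {AgeGroup, Biomarker, Comorbidity, PriorTherapy, Severity}.
Backdoor paths from Hospital to Outcome:
  P1: Hospital <- Severity -> PriorTherapy <- AgeGroup -> Outcome
  P2: Hospital <- Severity -> Comorbidity <- PriorTherapy <- AgeGroup -> Outcome
  P3: Hospital <- Severity -> Outcome
  P4: Hospital <- AgeGroup -> PriorTherapy <- Severity -> Outcome
  P5: Hospital <- AgeGroup -> PriorTherapy -> Comorbidity <- Severity -> Outcome
  P6: Hospital <- AgeGroup -> Outcome
The empty set is not sufficient: P3 (Hospital <- Severity -> Outcome) has no collider blocking it and no conditioned non-collider, so it is open.
Try {AgeGroup, Severity}:
  P1: blocked at fork node Severity ∈ conditioning set.
  P2: blocked at fork node Severity ∈ conditioning set.
  P3: blocked at fork node Severity ∈ conditioning set.
  P4: blocked at fork node AgeGroup ∈ conditioning set.
  P5: blocked at fork node AgeGroup ∈ conditioning set.
  P6: blocked at fork node AgeGroup ∈ conditioning set.
{AgeGroup, Severity} contains no descendant of Hospital and blocks every backdoor path.
Every element of {AgeGroup, Severity} is needed (dropping AgeGroup leaves P6 open; dropping Severity leaves P3 open), so no proper subset is valid.
Among all size-2 subsets of the eligible variables, only {AgeGroup, Severity} blocks every backdoor path, so it is the unique smallest valid adjustment set.

{AgeGroup, Severity}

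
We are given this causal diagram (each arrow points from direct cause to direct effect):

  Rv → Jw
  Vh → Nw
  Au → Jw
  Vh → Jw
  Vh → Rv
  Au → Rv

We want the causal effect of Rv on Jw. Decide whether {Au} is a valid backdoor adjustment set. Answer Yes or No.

Backdoor paths from Rv to Jw (paths whose first edge points into Rv):
  P1: Rv <- Au -> Jw
  P2: Rv <- Vh -> Jw
Condition 1 (no descendant of Rv in the set): holds — descendants of Rv are {Jw}; none are in {Au}.
Condition 2 (every backdoor path blocked by {Au}):
  P1: blocked at fork node Au ∈ conditioning set.
  P2: open — no interior node is in the conditioning set.
{Au} does not satisfy the backdoor criterion.

No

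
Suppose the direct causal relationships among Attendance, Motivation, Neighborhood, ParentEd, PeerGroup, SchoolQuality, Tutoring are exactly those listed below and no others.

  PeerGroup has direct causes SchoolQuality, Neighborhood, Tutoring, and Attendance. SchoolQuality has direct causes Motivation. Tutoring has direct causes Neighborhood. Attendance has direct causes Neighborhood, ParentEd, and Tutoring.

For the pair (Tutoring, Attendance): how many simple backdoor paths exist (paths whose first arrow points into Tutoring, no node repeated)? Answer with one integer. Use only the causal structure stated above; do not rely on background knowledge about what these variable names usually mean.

2

A backdoor path from Tutoring to Attendance is any simple undirected path whose first edge points into Tutoring (i.e. leaves Tutoring via a parent).
Parents of Tutoring: {Neighborhood}.
Enumerating:
  P1: Tutoring <- Neighborhood -> Attendance
  P2: Tutoring <- Neighborhood -> PeerGroup <- Attendance
That exhausts the simple backdoor paths. Count: 2.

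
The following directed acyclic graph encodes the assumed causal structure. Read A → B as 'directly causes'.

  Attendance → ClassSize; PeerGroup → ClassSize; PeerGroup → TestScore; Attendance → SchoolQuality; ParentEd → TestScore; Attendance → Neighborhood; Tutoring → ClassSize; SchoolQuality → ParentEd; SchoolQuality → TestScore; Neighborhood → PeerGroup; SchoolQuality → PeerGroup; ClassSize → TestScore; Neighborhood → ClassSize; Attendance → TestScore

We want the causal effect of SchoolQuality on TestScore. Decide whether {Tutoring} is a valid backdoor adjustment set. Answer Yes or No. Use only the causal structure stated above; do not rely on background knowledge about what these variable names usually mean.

No

Backdoor paths from SchoolQuality to TestScore (paths whose first edge points into SchoolQuality):
  P1: SchoolQuality <- Attendance -> Neighborhood -> PeerGroup -> ClassSize -> TestScore
  P2: SchoolQuality <- Attendance -> Neighborhood -> PeerGroup -> TestScore
  P3: SchoolQuality <- Attendance -> Neighborhood -> ClassSize <- PeerGroup -> TestScore
  P4: SchoolQuality <- Attendance -> Neighborhood -> ClassSize -> TestScore
  P5: SchoolQuality <- Attendance -> ClassSize <- Neighborhood -> PeerGroup -> TestScore
  P6: SchoolQuality <- Attendance -> ClassSize <- PeerGroup -> TestScore
  P7: SchoolQuality <- Attendance -> ClassSize -> TestScore
  P8: SchoolQuality <- Attendance -> TestScore
Condition 1 (no descendant of SchoolQuality in the set): holds — descendants of SchoolQuality are {ClassSize, ParentEd, PeerGroup, TestScore}; none are in {Tutoring}.
Condition 2 (every backdoor path blocked by {Tutoring}):
  P1: open — no interior node is in the conditioning set.
  P2: open — no interior node is in the conditioning set.
  P3: blocked at collider ClassSize (neither it nor any descendant is in the conditioning set).
  P4: open — no interior node is in the conditioning set.
  P5: blocked at collider ClassSize (neither it nor any descendant is in the conditioning set).
  P6: blocked at collider ClassSize (neither it nor any descendant is in the conditioning set).
  P7: open — no interior node is in the conditioning set.
  P8: open — no interior node is in the conditioning set.
{Tutoring} does not satisfy the backdoor criterion.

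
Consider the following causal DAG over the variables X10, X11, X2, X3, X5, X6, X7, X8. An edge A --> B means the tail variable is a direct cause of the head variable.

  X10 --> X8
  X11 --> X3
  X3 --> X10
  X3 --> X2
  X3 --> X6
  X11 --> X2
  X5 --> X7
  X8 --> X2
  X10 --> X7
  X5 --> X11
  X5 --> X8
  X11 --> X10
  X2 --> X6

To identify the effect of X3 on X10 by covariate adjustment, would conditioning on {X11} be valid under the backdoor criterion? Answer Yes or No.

Yes

Backdoor paths from X3 to X10 (paths whose first edge points into X3):
  P1: X3 <- X11 <- X5 -> X8 <- X10
  P2: X3 <- X11 <- X5 -> X7 <- X10
  P3: X3 <- X11 -> X10
  P4: X3 <- X11 -> X2 <- X8 <- X5 -> X7 <- X10
  P5: X3 <- X11 -> X2 <- X8 <- X10
Condition 1 (no descendant of X3 in the set): holds — descendants of X3 are {X10, X2, X6, X7, X8}; none are in {X11}.
Condition 2 (every backdoor path blocked by {X11}):
  P1: blocked at chain node X11 ∈ conditioning set.
  P2: blocked at chain node X11 ∈ conditioning set.
  P3: blocked at fork node X11 ∈ conditioning set.
  P4: blocked at fork node X11 ∈ conditioning set.
  P5: blocked at fork node X11 ∈ conditioning set.
{X11} satisfies the backdoor criterion.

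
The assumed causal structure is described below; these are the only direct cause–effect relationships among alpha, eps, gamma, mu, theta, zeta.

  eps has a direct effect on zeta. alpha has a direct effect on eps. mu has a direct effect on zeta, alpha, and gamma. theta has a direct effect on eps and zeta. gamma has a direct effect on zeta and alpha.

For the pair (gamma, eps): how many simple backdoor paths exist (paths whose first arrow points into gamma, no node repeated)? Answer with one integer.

3

A backdoor path from gamma to eps is any simple undirected path whose first edge points into gamma (i.e. leaves gamma via a parent).
Parents of gamma: {mu}.
Enumerating:
  P1: gamma <- mu -> alpha -> eps
  P2: gamma <- mu -> zeta <- theta -> eps
  P3: gamma <- mu -> zeta <- eps
That exhausts the simple backdoor paths. Count: 3.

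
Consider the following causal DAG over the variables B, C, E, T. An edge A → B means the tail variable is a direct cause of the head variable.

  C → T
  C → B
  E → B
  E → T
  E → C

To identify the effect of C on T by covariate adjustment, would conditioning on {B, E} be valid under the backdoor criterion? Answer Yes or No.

Backdoor paths from C to T (paths whose first edge points into C):
  P1: C <- E -> T
Condition 1 (no descendant of C in the set): FAILS — B is a descendant of C.
Condition 2 (every backdoor path blocked by {B, E}):
  P1: blocked at fork node E ∈ conditioning set.
{B, E} does not satisfy the backdoor criterion.

No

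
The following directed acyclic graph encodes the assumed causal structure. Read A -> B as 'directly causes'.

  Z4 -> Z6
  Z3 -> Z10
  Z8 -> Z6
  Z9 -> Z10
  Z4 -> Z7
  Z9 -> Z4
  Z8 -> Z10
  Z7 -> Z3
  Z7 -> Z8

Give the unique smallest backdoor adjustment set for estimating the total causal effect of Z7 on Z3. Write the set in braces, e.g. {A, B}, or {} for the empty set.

Variables eligible for adjustment (non-descendants of Z7, excluding Z7 and Z3): {Z4, Z9}.
Backdoor paths from Z7 to Z3:
  P1: Z7 <- Z4 <- Z9 -> Z10 <- Z3
  P2: Z7 <- Z4 -> Z6 <- Z8 -> Z10 <- Z3
Each backdoor path contains an unconditioned collider, so every path is already blocked with the empty conditioning set:
  P1: blocked at collider Z10 (neither it nor any descendant is in the conditioning set).
  P2: blocked at collider Z6 (neither it nor any descendant is in the conditioning set).
The empty set is therefore the unique smallest valid set.

{}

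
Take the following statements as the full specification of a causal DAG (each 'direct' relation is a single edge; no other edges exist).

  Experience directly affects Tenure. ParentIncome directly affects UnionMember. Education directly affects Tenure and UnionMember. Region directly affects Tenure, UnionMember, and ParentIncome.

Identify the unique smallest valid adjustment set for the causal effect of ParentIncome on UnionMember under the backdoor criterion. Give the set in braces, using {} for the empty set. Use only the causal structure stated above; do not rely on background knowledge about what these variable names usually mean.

Variables eligible for adjustment (non-descendants of ParentIncome, excluding ParentIncome and UnionMember): {Education, Experience, Region, Tenure}.
Backdoor paths from ParentIncome to UnionMember:
  P1: ParentIncome <- Region -> UnionMember
  P2: ParentIncome <- Region -> Tenure <- Education -> UnionMember
The empty set is not sufficient: P1 (ParentIncome <- Region -> UnionMember) has no collider blocking it and no conditioned non-collider, so it is open.
Try {Region}:
  P1: blocked at fork node Region ∈ conditioning set.
  P2: blocked at fork node Region ∈ conditioning set.
{Region} contains no descendant of ParentIncome and blocks every backdoor path.
No other singleton works — e.g. {Experience} leaves P1 open — so {Region} is the unique smallest valid adjustment set.

{Region}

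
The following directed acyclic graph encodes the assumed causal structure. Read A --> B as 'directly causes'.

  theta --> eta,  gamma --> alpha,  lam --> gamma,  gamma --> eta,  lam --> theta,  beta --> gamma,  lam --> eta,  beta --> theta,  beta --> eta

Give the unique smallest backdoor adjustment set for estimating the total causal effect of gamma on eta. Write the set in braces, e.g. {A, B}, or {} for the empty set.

Variables eligible for adjustment (non-descendants of gamma, excluding gamma and eta): {beta, lam, theta}.
Backdoor paths from gamma to eta:
  P1: gamma <- beta -> theta <- lam -> eta
  P2: gamma <- beta -> theta -> eta
  P3: gamma <- beta -> eta
  P4: gamma <- lam -> theta <- beta -> eta
  P5: gamma <- lam -> theta -> eta
  P6: gamma <- lam -> eta
The empty set is not sufficient: P2 (gamma <- beta -> theta -> eta) has no collider blocking it and no conditioned non-collider, so it is open.
Try {beta, lam}:
  P1: blocked at fork node beta ∈ conditioning set.
  P2: blocked at fork node beta ∈ conditioning set.
  P3: blocked at fork node beta ∈ conditioning set.
  P4: blocked at fork node lam ∈ conditioning set.
  P5: blocked at fork node lam ∈ conditioning set.
  P6: blocked at fork node lam ∈ conditioning set.
{beta, lam} contains no descendant of gamma and blocks every backdoor path.
Every element of {beta, lam} is needed (dropping beta leaves P2 open; dropping lam leaves P5 open), so no proper subset is valid.
Among all size-2 subsets of the eligible variables, only {beta, lam} blocks every backdoor path, so it is the unique smallest valid adjustment set.

{beta, lam}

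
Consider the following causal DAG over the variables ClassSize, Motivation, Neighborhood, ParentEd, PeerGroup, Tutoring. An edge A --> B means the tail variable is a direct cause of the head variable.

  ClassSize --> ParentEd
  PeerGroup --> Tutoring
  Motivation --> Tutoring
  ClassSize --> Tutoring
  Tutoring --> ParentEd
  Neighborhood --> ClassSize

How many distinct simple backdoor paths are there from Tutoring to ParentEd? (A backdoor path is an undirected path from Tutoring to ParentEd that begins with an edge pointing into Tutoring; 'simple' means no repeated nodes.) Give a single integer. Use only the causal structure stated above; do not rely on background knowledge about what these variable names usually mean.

A backdoor path from Tutoring to ParentEd is any simple undirected path whose first edge points into Tutoring (i.e. leaves Tutoring via a parent).
Parents of Tutoring: {ClassSize, Motivation, PeerGroup}.
Enumerating:
  P1: Tutoring <- ClassSize -> ParentEd
That exhausts the simple backdoor paths. Count: 1.

1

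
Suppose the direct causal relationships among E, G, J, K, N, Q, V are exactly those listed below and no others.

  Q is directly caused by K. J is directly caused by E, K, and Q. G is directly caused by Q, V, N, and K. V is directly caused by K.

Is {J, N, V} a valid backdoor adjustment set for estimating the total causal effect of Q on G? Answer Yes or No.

No

Backdoor paths from Q to G (paths whose first edge points into Q):
  P1: Q <- K -> V -> G
  P2: Q <- K -> G
Condition 1 (no descendant of Q in the set): FAILS — J is a descendant of Q.
Condition 2 (every backdoor path blocked by {J, N, V}):
  P1: blocked at chain node V ∈ conditioning set.
  P2: open — no interior node is in the conditioning set.
{J, N, V} does not satisfy the backdoor criterion.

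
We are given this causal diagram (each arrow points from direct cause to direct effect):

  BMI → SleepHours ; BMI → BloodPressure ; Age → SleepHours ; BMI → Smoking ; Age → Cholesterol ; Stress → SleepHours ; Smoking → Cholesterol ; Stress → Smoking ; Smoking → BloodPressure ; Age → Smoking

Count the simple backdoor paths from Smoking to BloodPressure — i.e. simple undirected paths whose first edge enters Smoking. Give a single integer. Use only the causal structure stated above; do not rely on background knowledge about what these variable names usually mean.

A backdoor path from Smoking to BloodPressure is any simple undirected path whose first edge points into Smoking (i.e. leaves Smoking via a parent).
Parents of Smoking: {Age, BMI, Stress}.
Enumerating:
  P1: Smoking <- BMI -> BloodPressure
  P2: Smoking <- Stress -> SleepHours <- BMI -> BloodPressure
  P3: Smoking <- Age -> SleepHours <- BMI -> BloodPressure
That exhausts the simple backdoor paths. Count: 3.

3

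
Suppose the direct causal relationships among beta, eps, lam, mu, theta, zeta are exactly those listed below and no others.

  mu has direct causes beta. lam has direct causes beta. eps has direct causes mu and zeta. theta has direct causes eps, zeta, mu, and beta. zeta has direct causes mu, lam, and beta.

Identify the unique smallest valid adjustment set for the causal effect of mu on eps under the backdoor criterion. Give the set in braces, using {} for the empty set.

Variables eligible for adjustment (non-descendants of mu, excluding mu and eps): {beta, lam}.
Backdoor paths from mu to eps:
  P1: mu <- beta -> lam -> zeta -> eps
  P2: mu <- beta -> lam -> zeta -> theta <- eps
  P3: mu <- beta -> zeta -> eps
  P4: mu <- beta -> zeta -> theta <- eps
  P5: mu <- beta -> theta <- zeta -> eps
  P6: mu <- beta -> theta <- eps
The empty set is not sufficient: P1 (mu <- beta -> lam -> zeta -> eps) has no collider blocking it and no conditioned non-collider, so it is open.
Try {beta}:
  P1: blocked at fork node beta ∈ conditioning set.
  P2: blocked at fork node beta ∈ conditioning set.
  P3: blocked at fork node beta ∈ conditioning set.
  P4: blocked at fork node beta ∈ conditioning set.
  P5: blocked at fork node beta ∈ conditioning set.
  P6: blocked at fork node beta ∈ conditioning set.
{beta} contains no descendant of mu and blocks every backdoor path.
No other singleton works — e.g. {lam} leaves P3 open — so {beta} is the unique smallest valid adjustment set.

{beta}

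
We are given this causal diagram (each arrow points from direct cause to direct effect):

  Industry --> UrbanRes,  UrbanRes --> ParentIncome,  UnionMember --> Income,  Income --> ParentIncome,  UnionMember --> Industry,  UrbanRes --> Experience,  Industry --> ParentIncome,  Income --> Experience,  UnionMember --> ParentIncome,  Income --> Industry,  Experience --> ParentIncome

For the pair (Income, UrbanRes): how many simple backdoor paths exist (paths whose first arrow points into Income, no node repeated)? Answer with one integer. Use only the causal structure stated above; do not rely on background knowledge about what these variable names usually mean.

A backdoor path from Income to UrbanRes is any simple undirected path whose first edge points into Income (i.e. leaves Income via a parent).
Parents of Income: {UnionMember}.
Enumerating:
  P1: Income <- UnionMember -> Industry -> UrbanRes
  P2: Income <- UnionMember -> Industry -> ParentIncome <- UrbanRes
  P3: Income <- UnionMember -> Industry -> ParentIncome <- Experience <- UrbanRes
  P4: Income <- UnionMember -> ParentIncome <- Industry -> UrbanRes
  P5: Income <- UnionMember -> ParentIncome <- UrbanRes
  P6: Income <- UnionMember -> ParentIncome <- Experience <- UrbanRes
That exhausts the simple backdoor paths. Count: 6.

6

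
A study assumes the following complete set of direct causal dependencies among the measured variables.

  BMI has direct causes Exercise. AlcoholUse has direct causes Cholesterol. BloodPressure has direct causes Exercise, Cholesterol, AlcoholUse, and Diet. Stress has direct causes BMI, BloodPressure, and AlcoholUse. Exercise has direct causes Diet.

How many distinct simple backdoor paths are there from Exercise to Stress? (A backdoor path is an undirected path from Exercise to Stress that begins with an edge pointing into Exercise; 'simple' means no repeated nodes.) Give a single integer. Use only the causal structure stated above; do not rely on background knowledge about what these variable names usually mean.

A backdoor path from Exercise to Stress is any simple undirected path whose first edge points into Exercise (i.e. leaves Exercise via a parent).
Parents of Exercise: {Diet}.
Enumerating:
  P1: Exercise <- Diet -> BloodPressure <- Cholesterol -> AlcoholUse -> Stress
  P2: Exercise <- Diet -> BloodPressure <- AlcoholUse -> Stress
  P3: Exercise <- Diet -> BloodPressure -> Stress
That exhausts the simple backdoor paths. Count: 3.

3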